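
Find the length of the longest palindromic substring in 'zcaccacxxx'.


Scanning 'zcaccacxxx' for palindromic substrings.
Substring at positions 1-6: 'caccac'.
Check: reverse('caccac') = 'caccac' -> palindrome confirmed.
Neighbouring characters ('z' / 'x') break symmetry, so it cannot extend further.
No longer palindromic substring exists; longest length = 6

6


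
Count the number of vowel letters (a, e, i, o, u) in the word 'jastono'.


Scanning each character of 'jastono':
  Position 1: 'j' -> consonant (running count: 0)
  Position 2: 'a' -> vowel (running count: 1)
  Position 3: 's' -> consonant (running count: 1)
  Position 4: 't' -> consonant (running count: 1)
  Position 5: 'o' -> vowel (running count: 2)
  Position 6: 'n' -> consonant (running count: 2)
  Position 7: 'o' -> vowel (running count: 3)
Total vowels: 3

3


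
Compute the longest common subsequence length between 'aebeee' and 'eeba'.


DP table for LCS of 'aebeee' and 'eeba':
       e  e  b  a
    0  0  0  0  0
  a 0  0  0  0  1
  e 0  1  1  1  1
  b 0  1  1  2  2
  e 0  1  2  2  2
  e 0  1  2  2  2
  e 0  1  2  2  2
LCS: 'eb'
LCS length = 2

2


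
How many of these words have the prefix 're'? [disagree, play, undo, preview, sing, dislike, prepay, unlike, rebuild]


Checking each word for prefix 're':
  'disagree' -> no (count: 0)
  'play' -> no (count: 0)
  'undo' -> no (count: 0)
  'preview' -> no (count: 0)
  'sing' -> no (count: 0)
  'dislike' -> no (count: 0)
  'prepay' -> no (count: 0)
  'unlike' -> no (count: 0)
  'rebuild' -> YES, starts with 're' (count: 1)
Total with prefix 're': 1

1


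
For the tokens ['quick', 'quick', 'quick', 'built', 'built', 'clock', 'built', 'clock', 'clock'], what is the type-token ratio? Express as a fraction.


Tokens: 9
Unique types: ('built', 'clock', 'quick') = 3
TTR = 3/9
Simplify: divide both by 3 -> 1/3
TTR = 1/3

1/3


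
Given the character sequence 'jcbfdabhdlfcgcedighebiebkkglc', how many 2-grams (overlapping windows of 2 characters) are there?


String 'jcbfdabhdlfcgcedighebiebkkglc' has length L = 29.
Number of overlapping n-grams = L - n + 1
Substituting: 29 - 2 + 1 = 28

28


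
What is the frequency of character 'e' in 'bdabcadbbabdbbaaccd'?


Scanning 'bdabcadbbabdbbaaccd' for 'e':
  No matches found.
Total occurrences of 'e': 0

0


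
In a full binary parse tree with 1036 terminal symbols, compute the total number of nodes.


Leaf nodes (terminals): 1036
Internal nodes = n - 1 = 1036 - 1 = 1035
Total = leaves + internal = 1036 + 1035 = 2071

2071


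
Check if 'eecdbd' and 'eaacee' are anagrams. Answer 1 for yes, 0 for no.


Sort characters of 'eecdbd': 'bcddee'
Sort characters of 'eaacee': 'aaceee'
Sorted forms differ -> they are NOT anagrams
Result: 0

0


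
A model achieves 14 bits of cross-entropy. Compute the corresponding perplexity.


Perplexity formula: PP = 2^H
H = 14
PP = 2^14
PP = 2^14 = 16384

16384


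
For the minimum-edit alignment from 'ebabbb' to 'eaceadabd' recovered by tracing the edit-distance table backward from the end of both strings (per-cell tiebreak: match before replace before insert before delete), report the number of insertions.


Edit distance = 6. Backtracking from cell (6, 9) with preference match > replace > insert > delete,
then listing the resulting alignment 'ebabbb' -> 'eaceadabd' left to right:
  Step 1: keep 'e'
  Step 2: insert 'a' [insertion #1]
  Step 3: insert 'c' [insertion #2]
  Step 4: replace b->e
  Step 5: keep 'a'
  Step 6: insert 'd' [insertion #3]
  Step 7: replace b->a
  Step 8: keep 'b'
  Step 9: replace b->d
Total insertions: 3

3


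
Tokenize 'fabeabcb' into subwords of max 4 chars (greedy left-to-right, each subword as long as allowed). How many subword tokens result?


'fabeabcb' has 8 characters.
Chunking with max size 4:
  Chunk 1: 'fabe' (positions 0-3)
  Chunk 2: 'abcb' (positions 4-7)
Total chunks: ceil(8 / 4) = 2

2


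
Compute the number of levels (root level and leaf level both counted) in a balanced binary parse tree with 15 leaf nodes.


In a balanced binary tree with n leaves the deepest leaf is ceil(log2(n)) edges below the root,
so counting node levels inclusive of root and leaves gives ceil(log2(n)) + 1 levels.
log2(15) = 3.9069
ceil(3.9069) = 4
levels = 4 + 1 = 5

5


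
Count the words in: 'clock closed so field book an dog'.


Counting words by splitting on spaces:
  Word 1: 'clock'
  Word 2: 'closed'
  Word 3: 'so'
  Word 4: 'field'
  Word 5: 'book'
  Word 6: 'an'
  Word 7: 'dog'
Total words: 7

7


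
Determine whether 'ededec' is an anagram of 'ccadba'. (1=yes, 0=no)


Sort characters of 'ededec': 'cddeee'
Sort characters of 'ccadba': 'aabccd'
Sorted forms differ -> they are NOT anagrams
Result: 0

0


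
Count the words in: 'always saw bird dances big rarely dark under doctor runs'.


Counting words by splitting on spaces:
  Word 1: 'always'
  Word 2: 'saw'
  Word 3: 'bird'
  Word 4: 'dances'
  Word 5: 'big'
  Word 6: 'rarely'
  Word 7: 'dark'
  Word 8: 'under'
  Word 9: 'doctor'
  Word 10: 'runs'
Total words: 10

10


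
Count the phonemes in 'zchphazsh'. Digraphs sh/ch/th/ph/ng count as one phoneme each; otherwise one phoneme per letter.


Parsing 'zchphazsh' greedily, digraphs first:
  'z' -> consonant phoneme (phonemes so far: 1)
  'ch' -> digraph (1 consonant phoneme) (phonemes so far: 2)
  'ph' -> digraph (1 consonant phoneme) (phonemes so far: 3)
  'a' -> vowel phoneme (phonemes so far: 4)
  'z' -> consonant phoneme (phonemes so far: 5)
  'sh' -> digraph (1 consonant phoneme) (phonemes so far: 6)
Total phonemes: 6

6


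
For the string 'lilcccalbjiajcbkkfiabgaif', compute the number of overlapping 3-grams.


String 'lilcccalbjiajcbkkfiabgaif' has length L = 25.
Number of overlapping n-grams = L - n + 1
Substituting: 25 - 3 + 1 = 23

23


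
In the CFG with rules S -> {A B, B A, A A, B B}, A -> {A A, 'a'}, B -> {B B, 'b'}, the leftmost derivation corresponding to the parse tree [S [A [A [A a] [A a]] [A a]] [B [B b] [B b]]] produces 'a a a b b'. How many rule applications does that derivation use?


Every bracketed nonterminal node [X ...] in the tree is produced by exactly one rule application.
Reading the tree off as a leftmost derivation:
  Step 1: S  =>  A B   (applied S -> A B)
  Step 2: A B  =>  A A B   (applied A -> A A)
  Step 3: A A B  =>  A A A B   (applied A -> A A)
  Step 4: A A A B  =>  a A A B   (applied A -> a)
  Step 5: a A A B  =>  a a A B   (applied A -> a)
  Step 6: a a A B  =>  a a a B   (applied A -> a)
  Step 7: a a a B  =>  a a a B B   (applied B -> B B)
  Step 8: a a a B B  =>  a a a b B   (applied B -> b)
  Step 9: a a a b B  =>  a a a b b   (applied B -> b)
Final yield: a a a b b
Total rewrite steps: 9

9


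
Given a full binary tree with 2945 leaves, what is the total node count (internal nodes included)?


Leaf nodes (terminals): 2945
Internal nodes = n - 1 = 2945 - 1 = 2944
Total = leaves + internal = 2945 + 2944 = 5889

5889


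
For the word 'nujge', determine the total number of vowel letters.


Scanning each character of 'nujge':
  Position 1: 'n' -> consonant (running count: 0)
  Position 2: 'u' -> vowel (running count: 1)
  Position 3: 'j' -> consonant (running count: 1)
  Position 4: 'g' -> consonant (running count: 1)
  Position 5: 'e' -> vowel (running count: 2)
Total vowels: 2

2


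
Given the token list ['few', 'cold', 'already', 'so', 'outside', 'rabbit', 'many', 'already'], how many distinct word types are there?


Listing all tokens and tracking unique types:
  Token 1: 'few' -> NEW (unique so far: 1)
  Token 2: 'cold' -> NEW (unique so far: 2)
  Token 3: 'already' -> NEW (unique so far: 3)
  Token 4: 'so' -> NEW (unique so far: 4)
  Token 5: 'outside' -> NEW (unique so far: 5)
  Token 6: 'rabbit' -> NEW (unique so far: 6)
  Token 7: 'many' -> NEW (unique so far: 7)
  Token 8: 'already' -> duplicate (unique so far: 7)
Unique types: ('already', 'cold', 'few', 'many', 'outside', 'rabbit', 'so')
Vocabulary size: 7

7


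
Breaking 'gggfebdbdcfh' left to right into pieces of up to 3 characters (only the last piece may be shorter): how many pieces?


'gggfebdbdcfh' has 12 characters.
Chunking with max size 3:
  Chunk 1: 'ggg' (positions 0-2)
  Chunk 2: 'feb' (positions 3-5)
  Chunk 3: 'dbd' (positions 6-8)
  Chunk 4: 'cfh' (positions 9-11)
Total chunks: ceil(12 / 3) = 4

4


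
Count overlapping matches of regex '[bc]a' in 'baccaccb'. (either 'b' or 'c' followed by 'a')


Pattern: [bc]a means either 'b' or 'c' followed by 'a'.
Scanning 'baccaccb' position-by-position:
  Pos 0: window 'ba' -> MATCH
  Pos 1: window 'ac' -> no
  Pos 2: window 'cc' -> no
  Pos 3: window 'ca' -> MATCH
  Pos 4: window 'ac' -> no
  Pos 5: window 'cc' -> no
  Pos 6: window 'cb' -> no
  Pos 7: window 'b' -> no
Total matches: 2

2


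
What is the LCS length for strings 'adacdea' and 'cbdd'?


DP table for LCS of 'adacdea' and 'cbdd':
       c  b  d  d
    0  0  0  0  0
  a 0  0  0  0  0
  d 0  0  0  1  1
  a 0  0  0  1  1
  c 0  1  1  1  1
  d 0  1  1  2  2
  e 0  1  1  2  2
  a 0  1  1  2  2
LCS: 'dd'
LCS length = 2

2


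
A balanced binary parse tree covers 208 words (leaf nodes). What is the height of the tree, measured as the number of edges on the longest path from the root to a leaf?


In a balanced binary tree with n leaves the deepest leaf is ceil(log2(n)) edges below the root.
log2(208) = 7.7004
ceil(7.7004) = 8
height (edges) = 8

8


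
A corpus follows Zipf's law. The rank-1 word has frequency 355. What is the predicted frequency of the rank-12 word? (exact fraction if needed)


Zipf's law: freq(rank) = f1 / rank
f1 = 355, rank = 12
freq = 355 / 12
GCD(355, 12) = 1
Simplified: 355/12

355/12


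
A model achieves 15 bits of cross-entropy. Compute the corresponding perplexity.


Perplexity formula: PP = 2^H
H = 15
PP = 2^15
PP = 2^15 = 32768

32768


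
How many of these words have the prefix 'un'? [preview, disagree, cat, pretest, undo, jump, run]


Checking each word for prefix 'un':
  'preview' -> no (count: 0)
  'disagree' -> no (count: 0)
  'cat' -> no (count: 0)
  'pretest' -> no (count: 0)
  'undo' -> YES, starts with 'un' (count: 1)
  'jump' -> no (count: 1)
  'run' -> no (count: 1)
Total with prefix 'un': 1

1


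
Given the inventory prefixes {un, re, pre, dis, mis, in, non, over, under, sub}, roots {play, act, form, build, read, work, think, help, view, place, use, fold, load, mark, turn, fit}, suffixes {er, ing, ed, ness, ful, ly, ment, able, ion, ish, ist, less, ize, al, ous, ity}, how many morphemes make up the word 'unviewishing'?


Segmenting 'unviewishing' against the inventory:
  'un' -> prefix (morpheme 1)
  'view' -> root (morpheme 2)
  'ish' -> suffix (morpheme 3)
  'ing' -> suffix (morpheme 4)
Total morphemes: 4

4


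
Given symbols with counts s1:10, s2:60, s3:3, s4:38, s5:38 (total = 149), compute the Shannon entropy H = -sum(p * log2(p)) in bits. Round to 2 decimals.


Computing entropy H = -sum(p_i * log2(p_i)):
  s1: p = 10/149 = 0.0671, -p*log2(p) = 0.2616
  s2: p = 60/149 = 0.4027, -p*log2(p) = 0.5284
  s3: p = 3/149 = 0.0201, -p*log2(p) = 0.1134
  s4: p = 38/149 = 0.2550, -p*log2(p) = 0.5027
  s5: p = 38/149 = 0.2550, -p*log2(p) = 0.5027
H = sum of terms = 1.9088
Rounded to 2 decimals: 1.91

1.91


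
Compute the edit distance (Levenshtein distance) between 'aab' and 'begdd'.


Building DP table for s1='aab' (len 3) and s2='begdd' (len 5):
       b  e  g  d  d
    0  1  2  3  4  5
  a 1  1  2  3  4  5
  a 2  2  2  3  4  5
  b 3  2  3  3  4  5
Edit distance = dp[3][5] = 5

5


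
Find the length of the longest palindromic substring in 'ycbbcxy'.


Scanning 'ycbbcxy' for palindromic substrings.
Substring at positions 1-4: 'cbbc'.
Check: reverse('cbbc') = 'cbbc' -> palindrome confirmed.
Neighbouring characters ('y' / 'x') break symmetry, so it cannot extend further.
No longer palindromic substring exists; longest length = 4

4


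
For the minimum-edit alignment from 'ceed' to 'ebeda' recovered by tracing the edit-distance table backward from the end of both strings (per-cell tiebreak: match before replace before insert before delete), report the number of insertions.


Edit distance = 3. Backtracking from cell (4, 5) with preference match > replace > insert > delete,
then listing the resulting alignment 'ceed' -> 'ebeda' left to right:
  Step 1: replace c->e
  Step 2: replace e->b
  Step 3: keep 'e'
  Step 4: keep 'd'
  Step 5: insert 'a' [insertion #1]
Total insertions: 1

1


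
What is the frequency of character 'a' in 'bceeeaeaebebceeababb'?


Scanning 'bceeeaeaebebceeababb' for 'a':
  Position 5: 'a' -> MATCH (count: 1)
  Position 7: 'a' -> MATCH (count: 2)
  Position 15: 'a' -> MATCH (count: 3)
  Position 17: 'a' -> MATCH (count: 4)
Total occurrences of 'a': 4

4


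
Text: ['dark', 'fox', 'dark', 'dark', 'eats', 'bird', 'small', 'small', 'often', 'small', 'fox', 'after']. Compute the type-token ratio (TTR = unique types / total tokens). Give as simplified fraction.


Tokens: 12
Unique types: ('after', 'bird', 'dark', 'eats', 'fox', 'often', 'small') = 7
TTR = 7/12
Already in lowest terms.

7/12


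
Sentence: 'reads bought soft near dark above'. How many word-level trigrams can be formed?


Word trigrams from [6] words:
  Trigram 1: (reads bought soft)
  Trigram 2: (bought soft near)
  Trigram 3: (soft near dark)
  Trigram 4: (near dark above)
Total word trigrams: 6 - 2 = 4

4


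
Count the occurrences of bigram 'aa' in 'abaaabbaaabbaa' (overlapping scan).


Scanning 'abaaabbaaabbaa' for bigram 'aa':
  Position 0: 'ab' -> no
  Position 1: 'ba' -> no
  Position 2: 'aa' -> MATCH
  Position 3: 'aa' -> MATCH
  Position 4: 'ab' -> no
  Position 5: 'bb' -> no
  Position 6: 'ba' -> no
  Position 7: 'aa' -> MATCH
  Position 8: 'aa' -> MATCH
  Position 9: 'ab' -> no
  Position 10: 'bb' -> no
  Position 11: 'ba' -> no
  Position 12: 'aa' -> MATCH
Total matches: 5

5


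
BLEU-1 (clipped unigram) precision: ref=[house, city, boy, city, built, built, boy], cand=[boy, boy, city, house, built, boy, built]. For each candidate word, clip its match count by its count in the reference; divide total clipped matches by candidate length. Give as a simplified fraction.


Reference word counts: {'boy': 2, 'built': 2, 'city': 2, 'house': 1}
Checking each candidate word (with clipping):
  'boy' -> in reference (ref count 2, used 1/2) -> match (matches: 1)
  'boy' -> in reference (ref count 2, used 2/2) -> match (matches: 2)
  'city' -> in reference (ref count 2, used 1/2) -> match (matches: 3)
  'house' -> in reference (ref count 1, used 1/1) -> match (matches: 4)
  'built' -> in reference (ref count 2, used 1/2) -> match (matches: 5)
  'boy' -> ref count 2 already used up (2/2) -> clipped, no match (matches: 5)
  'built' -> in reference (ref count 2, used 2/2) -> match (matches: 6)
Clipped matches: 6, Candidate length: 7
Precision = 6/7

6/7


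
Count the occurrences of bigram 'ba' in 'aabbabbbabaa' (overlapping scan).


Scanning 'aabbabbbabaa' for bigram 'ba':
  Position 0: 'aa' -> no
  Position 1: 'ab' -> no
  Position 2: 'bb' -> no
  Position 3: 'ba' -> MATCH
  Position 4: 'ab' -> no
  Position 5: 'bb' -> no
  Position 6: 'bb' -> no
  Position 7: 'ba' -> MATCH
  Position 8: 'ab' -> no
  Position 9: 'ba' -> MATCH
  Position 10: 'aa' -> no
Total matches: 3

3


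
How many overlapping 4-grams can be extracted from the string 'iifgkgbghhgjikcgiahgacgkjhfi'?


String 'iifgkgbghhgjikcgiahgacgkjhfi' has length L = 28.
Number of overlapping n-grams = L - n + 1
Substituting: 28 - 4 + 1 = 25

25


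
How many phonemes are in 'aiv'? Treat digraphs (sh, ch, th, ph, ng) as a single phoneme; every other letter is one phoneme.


Parsing 'aiv' greedily, digraphs first:
  'a' -> vowel phoneme (phonemes so far: 1)
  'i' -> vowel phoneme (phonemes so far: 2)
  'v' -> consonant phoneme (phonemes so far: 3)
Total phonemes: 3

3


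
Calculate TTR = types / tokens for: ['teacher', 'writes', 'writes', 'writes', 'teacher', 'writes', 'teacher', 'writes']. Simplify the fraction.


Tokens: 8
Unique types: ('teacher', 'writes') = 2
TTR = 2/8
Simplify: divide both by 2 -> 1/4
TTR = 1/4

1/4


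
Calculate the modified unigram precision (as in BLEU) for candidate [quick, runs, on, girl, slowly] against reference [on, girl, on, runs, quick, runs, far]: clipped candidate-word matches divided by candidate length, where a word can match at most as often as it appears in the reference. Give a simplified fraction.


Reference word counts: {'far': 1, 'girl': 1, 'on': 2, 'quick': 1, 'runs': 2}
Checking each candidate word (with clipping):
  'quick' -> in reference (ref count 1, used 1/1) -> match (matches: 1)
  'runs' -> in reference (ref count 2, used 1/2) -> match (matches: 2)
  'on' -> in reference (ref count 2, used 1/2) -> match (matches: 3)
  'girl' -> in reference (ref count 1, used 1/1) -> match (matches: 4)
  'slowly' -> not in reference -> no match (matches: 4)
Clipped matches: 4, Candidate length: 5
Precision = 4/5

4/5


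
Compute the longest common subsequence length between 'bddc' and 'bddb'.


DP table for LCS of 'bddc' and 'bddb':
       b  d  d  b
    0  0  0  0  0
  b 0  1  1  1  1
  d 0  1  2  2  2
  d 0  1  2  3  3
  c 0  1  2  3  3
LCS: 'bdd'
LCS length = 3

3


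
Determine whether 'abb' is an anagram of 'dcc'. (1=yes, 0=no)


Sort characters of 'abb': 'abb'
Sort characters of 'dcc': 'ccd'
Sorted forms differ -> they are NOT anagrams
Result: 0

0


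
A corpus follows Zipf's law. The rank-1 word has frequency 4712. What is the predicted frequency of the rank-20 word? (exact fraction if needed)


Zipf's law: freq(rank) = f1 / rank
f1 = 4712, rank = 20
freq = 4712 / 20
GCD(4712, 20) = 4
Simplified: 1178/5

1178/5


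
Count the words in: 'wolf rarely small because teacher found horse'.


Counting words by splitting on spaces:
  Word 1: 'wolf'
  Word 2: 'rarely'
  Word 3: 'small'
  Word 4: 'because'
  Word 5: 'teacher'
  Word 6: 'found'
  Word 7: 'horse'
Total words: 7

7


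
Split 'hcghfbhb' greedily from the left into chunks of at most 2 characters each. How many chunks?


'hcghfbhb' has 8 characters.
Chunking with max size 2:
  Chunk 1: 'hc' (positions 0-1)
  Chunk 2: 'gh' (positions 2-3)
  Chunk 3: 'fb' (positions 4-5)
  Chunk 4: 'hb' (positions 6-7)
Total chunks: ceil(8 / 2) = 4

4


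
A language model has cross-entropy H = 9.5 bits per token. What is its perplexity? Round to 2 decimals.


Perplexity formula: PP = 2^H
H = 9.5
PP = 2^9.5
Decompose: 2^9.5 = 2^9 * 2^0.5 = 2^9 * sqrt(2)
2^9 = 512, sqrt(2) ~ 1.4142136
PP ~ 512 * 1.4142136 = 724.0773632
Rounded to 2 decimals: 724.08

724.08


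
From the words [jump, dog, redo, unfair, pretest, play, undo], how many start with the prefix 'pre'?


Checking each word for prefix 'pre':
  'jump' -> no (count: 0)
  'dog' -> no (count: 0)
  'redo' -> no (count: 0)
  'unfair' -> no (count: 0)
  'pretest' -> YES, starts with 'pre' (count: 1)
  'play' -> no (count: 1)
  'undo' -> no (count: 1)
Total with prefix 'pre': 1

1


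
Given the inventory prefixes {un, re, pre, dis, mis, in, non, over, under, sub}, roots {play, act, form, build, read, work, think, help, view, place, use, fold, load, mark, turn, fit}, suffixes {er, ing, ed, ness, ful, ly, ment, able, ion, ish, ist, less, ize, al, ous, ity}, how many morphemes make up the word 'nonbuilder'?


Segmenting 'nonbuilder' against the inventory:
  'non' -> prefix (morpheme 1)
  'build' -> root (morpheme 2)
  'er' -> suffix (morpheme 3)
Total morphemes: 3

3


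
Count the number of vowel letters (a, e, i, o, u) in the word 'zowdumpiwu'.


Scanning each character of 'zowdumpiwu':
  Position 1: 'z' -> consonant (running count: 0)
  Position 2: 'o' -> vowel (running count: 1)
  Position 3: 'w' -> consonant (running count: 1)
  Position 4: 'd' -> consonant (running count: 1)
  Position 5: 'u' -> vowel (running count: 2)
  Position 6: 'm' -> consonant (running count: 2)
  Position 7: 'p' -> consonant (running count: 2)
  Position 8: 'i' -> vowel (running count: 3)
  Position 9: 'w' -> consonant (running count: 3)
  Position 10: 'u' -> vowel (running count: 4)
Total vowels: 4

4


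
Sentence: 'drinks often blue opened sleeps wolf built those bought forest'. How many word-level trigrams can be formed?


Word trigrams from [10] words:
  Trigram 1: (drinks often blue)
  Trigram 2: (often blue opened)
  Trigram 3: (blue opened sleeps)
  Trigram 4: (opened sleeps wolf)
  Trigram 5: (sleeps wolf built)
  Trigram 6: (wolf built those)
  Trigram 7: (built those bought)
  Trigram 8: (those bought forest)
Total word trigrams: 10 - 2 = 8

8


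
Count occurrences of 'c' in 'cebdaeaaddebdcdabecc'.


Scanning 'cebdaeaaddebdcdabecc' for 'c':
  Position 0: 'c' -> MATCH (count: 1)
  Position 13: 'c' -> MATCH (count: 2)
  Position 18: 'c' -> MATCH (count: 3)
  Position 19: 'c' -> MATCH (count: 4)
Total occurrences of 'c': 4

4


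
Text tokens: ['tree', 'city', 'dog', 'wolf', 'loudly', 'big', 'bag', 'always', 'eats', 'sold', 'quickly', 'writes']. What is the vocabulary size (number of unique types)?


Listing all tokens and tracking unique types:
  Token 1: 'tree' -> NEW (unique so far: 1)
  Token 2: 'city' -> NEW (unique so far: 2)
  Token 3: 'dog' -> NEW (unique so far: 3)
  Token 4: 'wolf' -> NEW (unique so far: 4)
  Token 5: 'loudly' -> NEW (unique so far: 5)
  Token 6: 'big' -> NEW (unique so far: 6)
  Token 7: 'bag' -> NEW (unique so far: 7)
  Token 8: 'always' -> NEW (unique so far: 8)
  Token 9: 'eats' -> NEW (unique so far: 9)
  Token 10: 'sold' -> NEW (unique so far: 10)
  Token 11: 'quickly' -> NEW (unique so far: 11)
  Token 12: 'writes' -> NEW (unique so far: 12)
Unique types: ('always', 'bag', 'big', 'city', 'dog', 'eats', 'loudly', 'quickly', 'sold', 'tree', 'wolf', 'writes')
Vocabulary size: 12

12


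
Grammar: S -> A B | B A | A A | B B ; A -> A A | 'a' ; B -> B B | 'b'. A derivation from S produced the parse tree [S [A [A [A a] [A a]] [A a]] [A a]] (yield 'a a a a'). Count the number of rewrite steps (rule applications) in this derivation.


Every bracketed nonterminal node [X ...] in the tree is produced by exactly one rule application.
Reading the tree off as a leftmost derivation:
  Step 1: S  =>  A A   (applied S -> A A)
  Step 2: A A  =>  A A A   (applied A -> A A)
  Step 3: A A A  =>  A A A A   (applied A -> A A)
  Step 4: A A A A  =>  a A A A   (applied A -> a)
  Step 5: a A A A  =>  a a A A   (applied A -> a)
  Step 6: a a A A  =>  a a a A   (applied A -> a)
  Step 7: a a a A  =>  a a a a   (applied A -> a)
Final yield: a a a a
Total rewrite steps: 7

7


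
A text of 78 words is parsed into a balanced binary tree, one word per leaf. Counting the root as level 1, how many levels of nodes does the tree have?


In a balanced binary tree with n leaves the deepest leaf is ceil(log2(n)) edges below the root,
so counting node levels inclusive of root and leaves gives ceil(log2(n)) + 1 levels.
log2(78) = 6.2854
ceil(6.2854) = 7
levels = 7 + 1 = 8

8


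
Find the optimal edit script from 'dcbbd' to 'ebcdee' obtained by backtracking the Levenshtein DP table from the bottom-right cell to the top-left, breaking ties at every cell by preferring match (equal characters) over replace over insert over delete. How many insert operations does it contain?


Edit distance = 5. Backtracking from cell (5, 6) with preference match > replace > insert > delete,
then listing the resulting alignment 'dcbbd' -> 'ebcdee' left to right:
  Step 1: insert 'e' [insertion #1]
  Step 2: replace d->b
  Step 3: keep 'c'
  Step 4: replace b->d
  Step 5: replace b->e
  Step 6: replace d->e
Total insertions: 1

1


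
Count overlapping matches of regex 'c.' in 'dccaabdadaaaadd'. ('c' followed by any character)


Pattern: c. means 'c' followed by any character.
Scanning 'dccaabdadaaaadd' position-by-position:
  Pos 0: window 'dc' -> no
  Pos 1: window 'cc' -> MATCH
  Pos 2: window 'ca' -> MATCH
  Pos 3: window 'aa' -> no
  Pos 4: window 'ab' -> no
  Pos 5: window 'bd' -> no
  Pos 6: window 'da' -> no
  Pos 7: window 'ad' -> no
  Pos 8: window 'da' -> no
  Pos 9: window 'aa' -> no
  Pos 10: window 'aa' -> no
  Pos 11: window 'aa' -> no
  Pos 12: window 'ad' -> no
  Pos 13: window 'dd' -> no
  Pos 14: window 'd' -> no
Total matches: 2

2


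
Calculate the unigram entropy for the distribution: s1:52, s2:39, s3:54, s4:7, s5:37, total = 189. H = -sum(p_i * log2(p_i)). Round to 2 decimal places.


Computing entropy H = -sum(p_i * log2(p_i)):
  s1: p = 52/189 = 0.2751, -p*log2(p) = 0.5122
  s2: p = 39/189 = 0.2063, -p*log2(p) = 0.4698
  s3: p = 54/189 = 0.2857, -p*log2(p) = 0.5164
  s4: p = 7/189 = 0.0370, -p*log2(p) = 0.1761
  s5: p = 37/189 = 0.1958, -p*log2(p) = 0.4606
H = sum of terms = 2.1351
Rounded to 2 decimals: 2.14

2.14


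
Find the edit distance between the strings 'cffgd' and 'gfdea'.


Building DP table for s1='cffgd' (len 5) and s2='gfdea' (len 5):
       g  f  d  e  a
    0  1  2  3  4  5
  c 1  1  2  3  4  5
  f 2  2  1  2  3  4
  f 3  3  2  2  3  4
  g 4  3  3  3  3  4
  d 5  4  4  3  4  4
Edit distance = dp[5][5] = 4

4


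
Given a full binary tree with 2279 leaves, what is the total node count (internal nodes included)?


Leaf nodes (terminals): 2279
Internal nodes = n - 1 = 2279 - 1 = 2278
Total = leaves + internal = 2279 + 2278 = 4557

4557


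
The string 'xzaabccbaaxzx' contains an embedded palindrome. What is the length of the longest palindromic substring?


Scanning 'xzaabccbaaxzx' for palindromic substrings.
Substring at positions 2-9: 'aabccbaa'.
Check: reverse('aabccbaa') = 'aabccbaa' -> palindrome confirmed.
Neighbouring characters ('z' / 'x') break symmetry, so it cannot extend further.
No longer palindromic substring exists; longest length = 8

8


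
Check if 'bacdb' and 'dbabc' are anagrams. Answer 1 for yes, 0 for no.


Sort characters of 'bacdb': 'abbcd'
Sort characters of 'dbabc': 'abbcd'
Sorted forms match -> they ARE anagrams
Result: 1

1


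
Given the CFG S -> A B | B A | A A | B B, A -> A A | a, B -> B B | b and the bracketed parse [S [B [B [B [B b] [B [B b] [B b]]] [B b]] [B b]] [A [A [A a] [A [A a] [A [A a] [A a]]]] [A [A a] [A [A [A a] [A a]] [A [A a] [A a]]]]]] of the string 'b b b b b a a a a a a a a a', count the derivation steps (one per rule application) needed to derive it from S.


Every bracketed nonterminal node [X ...] in the tree is produced by exactly one rule application.
Reading the tree off as a leftmost derivation:
  Step 1: S  =>  B A   (applied S -> B A)
  Step 2: B A  =>  B B A   (applied B -> B B)
  Step 3: B B A  =>  B B B A   (applied B -> B B)
  Step 4: B B B A  =>  B B B B A   (applied B -> B B)
  Step 5: B B B B A  =>  b B B B A   (applied B -> b)
  Step 6: b B B B A  =>  b B B B B A   (applied B -> B B)
  Step 7: b B B B B A  =>  b b B B B A   (applied B -> b)
  Step 8: b b B B B A  =>  b b b B B A   (applied B -> b)
  Step 9: b b b B B A  =>  b b b b B A   (applied B -> b)
  Step 10: b b b b B A  =>  b b b b b A   (applied B -> b)
  Step 11: b b b b b A  =>  b b b b b A A   (applied A -> A A)
  Step 12: b b b b b A A  =>  b b b b b A A A   (applied A -> A A)
  Step 13: b b b b b A A A  =>  b b b b b a A A   (applied A -> a)
  Step 14: b b b b b a A A  =>  b b b b b a A A A   (applied A -> A A)
  Step 15: b b b b b a A A A  =>  b b b b b a a A A   (applied A -> a)
  Step 16: b b b b b a a A A  =>  b b b b b a a A A A   (applied A -> A A)
  Step 17: b b b b b a a A A A  =>  b b b b b a a a A A   (applied A -> a)
  Step 18: b b b b b a a a A A  =>  b b b b b a a a a A   (applied A -> a)
  Step 19: b b b b b a a a a A  =>  b b b b b a a a a A A   (applied A -> A A)
  Step 20: b b b b b a a a a A A  =>  b b b b b a a a a a A   (applied A -> a)
  Step 21: b b b b b a a a a a A  =>  b b b b b a a a a a A A   (applied A -> A A)
  Step 22: b b b b b a a a a a A A  =>  b b b b b a a a a a A A A   (applied A -> A A)
  Step 23: b b b b b a a a a a A A A  =>  b b b b b a a a a a a A A   (applied A -> a)
  Step 24: b b b b b a a a a a a A A  =>  b b b b b a a a a a a a A   (applied A -> a)
  Step 25: b b b b b a a a a a a a A  =>  b b b b b a a a a a a a A A   (applied A -> A A)
  Step 26: b b b b b a a a a a a a A A  =>  b b b b b a a a a a a a a A   (applied A -> a)
  Step 27: b b b b b a a a a a a a a A  =>  b b b b b a a a a a a a a a   (applied A -> a)
Final yield: b b b b b a a a a a a a a a
Total rewrite steps: 27

27


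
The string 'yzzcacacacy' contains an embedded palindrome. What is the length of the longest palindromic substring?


Scanning 'yzzcacacacy' for palindromic substrings.
Substring at positions 3-9: 'cacacac'.
Check: reverse('cacacac') = 'cacacac' -> palindrome confirmed.
Neighbouring characters ('z' / 'y') break symmetry, so it cannot extend further.
No longer palindromic substring exists; longest length = 7

7


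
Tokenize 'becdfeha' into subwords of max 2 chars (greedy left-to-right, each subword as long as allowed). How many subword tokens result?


'becdfeha' has 8 characters.
Chunking with max size 2:
  Chunk 1: 'be' (positions 0-1)
  Chunk 2: 'cd' (positions 2-3)
  Chunk 3: 'fe' (positions 4-5)
  Chunk 4: 'ha' (positions 6-7)
Total chunks: ceil(8 / 2) = 4

4


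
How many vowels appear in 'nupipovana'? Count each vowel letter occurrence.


Scanning each character of 'nupipovana':
  Position 1: 'n' -> consonant (running count: 0)
  Position 2: 'u' -> vowel (running count: 1)
  Position 3: 'p' -> consonant (running count: 1)
  Position 4: 'i' -> vowel (running count: 2)
  Position 5: 'p' -> consonant (running count: 2)
  Position 6: 'o' -> vowel (running count: 3)
  Position 7: 'v' -> consonant (running count: 3)
  Position 8: 'a' -> vowel (running count: 4)
  Position 9: 'n' -> consonant (running count: 4)
  Position 10: 'a' -> vowel (running count: 5)
Total vowels: 5

5


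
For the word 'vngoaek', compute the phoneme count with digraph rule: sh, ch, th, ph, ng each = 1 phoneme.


Parsing 'vngoaek' greedily, digraphs first:
  'v' -> consonant phoneme (phonemes so far: 1)
  'ng' -> digraph (1 consonant phoneme) (phonemes so far: 2)
  'o' -> vowel phoneme (phonemes so far: 3)
  'a' -> vowel phoneme (phonemes so far: 4)
  'e' -> vowel phoneme (phonemes so far: 5)
  'k' -> consonant phoneme (phonemes so far: 6)
Total phonemes: 6

6


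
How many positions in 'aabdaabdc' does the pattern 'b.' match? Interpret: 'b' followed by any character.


Pattern: b. means 'b' followed by any character.
Scanning 'aabdaabdc' position-by-position:
  Pos 0: window 'aa' -> no
  Pos 1: window 'ab' -> no
  Pos 2: window 'bd' -> MATCH
  Pos 3: window 'da' -> no
  Pos 4: window 'aa' -> no
  Pos 5: window 'ab' -> no
  Pos 6: window 'bd' -> MATCH
  Pos 7: window 'dc' -> no
  Pos 8: window 'c' -> no
Total matches: 2

2


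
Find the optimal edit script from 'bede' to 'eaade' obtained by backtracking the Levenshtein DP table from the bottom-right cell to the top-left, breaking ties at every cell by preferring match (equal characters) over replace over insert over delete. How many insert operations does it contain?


Edit distance = 3. Backtracking from cell (4, 5) with preference match > replace > insert > delete,
then listing the resulting alignment 'bede' -> 'eaade' left to right:
  Step 1: insert 'e' [insertion #1]
  Step 2: replace b->a
  Step 3: replace e->a
  Step 4: keep 'd'
  Step 5: keep 'e'
Total insertions: 1

1


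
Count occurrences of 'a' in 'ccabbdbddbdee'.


Scanning 'ccabbdbddbdee' for 'a':
  Position 2: 'a' -> MATCH (count: 1)
Total occurrences of 'a': 1

1


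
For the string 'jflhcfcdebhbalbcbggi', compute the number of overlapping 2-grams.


String 'jflhcfcdebhbalbcbggi' has length L = 20.
Number of overlapping n-grams = L - n + 1
Substituting: 20 - 2 + 1 = 19

19


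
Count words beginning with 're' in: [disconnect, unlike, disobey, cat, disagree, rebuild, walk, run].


Checking each word for prefix 're':
  'disconnect' -> no (count: 0)
  'unlike' -> no (count: 0)
  'disobey' -> no (count: 0)
  'cat' -> no (count: 0)
  'disagree' -> no (count: 0)
  'rebuild' -> YES, starts with 're' (count: 1)
  'walk' -> no (count: 1)
  'run' -> no (count: 1)
Total with prefix 're': 1

1


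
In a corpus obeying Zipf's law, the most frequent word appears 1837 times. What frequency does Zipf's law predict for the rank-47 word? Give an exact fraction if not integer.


Zipf's law: freq(rank) = f1 / rank
f1 = 1837, rank = 47
freq = 1837 / 47
GCD(1837, 47) = 1
Simplified: 1837/47

1837/47


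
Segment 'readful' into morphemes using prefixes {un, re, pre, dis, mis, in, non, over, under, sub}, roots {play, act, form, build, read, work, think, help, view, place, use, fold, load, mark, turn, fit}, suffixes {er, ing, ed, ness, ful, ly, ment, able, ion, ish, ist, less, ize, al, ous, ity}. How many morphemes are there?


Segmenting 'readful' against the inventory:
  'read' -> root (morpheme 1)
  'ful' -> suffix (morpheme 2)
Total morphemes: 2

2


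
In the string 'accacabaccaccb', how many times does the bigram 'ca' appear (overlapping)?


Scanning 'accacabaccaccb' for bigram 'ca':
  Position 0: 'ac' -> no
  Position 1: 'cc' -> no
  Position 2: 'ca' -> MATCH
  Position 3: 'ac' -> no
  Position 4: 'ca' -> MATCH
  Position 5: 'ab' -> no
  Position 6: 'ba' -> no
  Position 7: 'ac' -> no
  Position 8: 'cc' -> no
  Position 9: 'ca' -> MATCH
  Position 10: 'ac' -> no
  Position 11: 'cc' -> no
  Position 12: 'cb' -> no
Total matches: 3

3


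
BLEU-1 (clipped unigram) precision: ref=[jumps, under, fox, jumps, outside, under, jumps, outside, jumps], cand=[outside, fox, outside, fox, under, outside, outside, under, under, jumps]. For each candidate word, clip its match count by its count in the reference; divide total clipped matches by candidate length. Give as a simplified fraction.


Reference word counts: {'fox': 1, 'jumps': 4, 'outside': 2, 'under': 2}
Checking each candidate word (with clipping):
  'outside' -> in reference (ref count 2, used 1/2) -> match (matches: 1)
  'fox' -> in reference (ref count 1, used 1/1) -> match (matches: 2)
  'outside' -> in reference (ref count 2, used 2/2) -> match (matches: 3)
  'fox' -> ref count 1 already used up (1/1) -> clipped, no match (matches: 3)
  'under' -> in reference (ref count 2, used 1/2) -> match (matches: 4)
  'outside' -> ref count 2 already used up (2/2) -> clipped, no match (matches: 4)
  'outside' -> ref count 2 already used up (2/2) -> clipped, no match (matches: 4)
  'under' -> in reference (ref count 2, used 2/2) -> match (matches: 5)
  'under' -> ref count 2 already used up (2/2) -> clipped, no match (matches: 5)
  'jumps' -> in reference (ref count 4, used 1/4) -> match (matches: 6)
Clipped matches: 6, Candidate length: 10
Precision = 6/10 = 3/5

3/5


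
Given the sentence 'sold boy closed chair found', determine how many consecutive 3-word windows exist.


Word trigrams from [5] words:
  Trigram 1: (sold boy closed)
  Trigram 2: (boy closed chair)
  Trigram 3: (closed chair found)
Total word trigrams: 5 - 2 = 3

3


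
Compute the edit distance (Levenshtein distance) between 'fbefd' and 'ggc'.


Building DP table for s1='fbefd' (len 5) and s2='ggc' (len 3):
       g  g  c
    0  1  2  3
  f 1  1  2  3
  b 2  2  2  3
  e 3  3  3  3
  f 4  4  4  4
  d 5  5  5  5
Edit distance = dp[5][3] = 5

5


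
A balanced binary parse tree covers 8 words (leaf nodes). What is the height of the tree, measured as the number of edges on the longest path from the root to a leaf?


In a balanced binary tree with n leaves the deepest leaf is ceil(log2(n)) edges below the root.
log2(8) = 3.0000
ceil(3.0000) = 3
height (edges) = 3

3


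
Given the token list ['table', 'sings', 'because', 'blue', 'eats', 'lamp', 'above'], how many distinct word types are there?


Listing all tokens and tracking unique types:
  Token 1: 'table' -> NEW (unique so far: 1)
  Token 2: 'sings' -> NEW (unique so far: 2)
  Token 3: 'because' -> NEW (unique so far: 3)
  Token 4: 'blue' -> NEW (unique so far: 4)
  Token 5: 'eats' -> NEW (unique so far: 5)
  Token 6: 'lamp' -> NEW (unique so far: 6)
  Token 7: 'above' -> NEW (unique so far: 7)
Unique types: ('above', 'because', 'blue', 'eats', 'lamp', 'sings', 'table')
Vocabulary size: 7

7


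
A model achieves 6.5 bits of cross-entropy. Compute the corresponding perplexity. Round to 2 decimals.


Perplexity formula: PP = 2^H
H = 6.5
PP = 2^6.5
Decompose: 2^6.5 = 2^6 * 2^0.5 = 2^6 * sqrt(2)
2^6 = 64, sqrt(2) ~ 1.4142136
PP ~ 64 * 1.4142136 = 90.5096704
Rounded to 2 decimals: 90.51

90.51


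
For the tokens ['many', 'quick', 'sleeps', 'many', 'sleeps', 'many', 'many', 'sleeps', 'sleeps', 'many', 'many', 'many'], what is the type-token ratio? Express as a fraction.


Tokens: 12
Unique types: ('many', 'quick', 'sleeps') = 3
TTR = 3/12
Simplify: divide both by 3 -> 1/4
TTR = 1/4

1/4


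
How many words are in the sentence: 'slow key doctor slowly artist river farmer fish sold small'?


Counting words by splitting on spaces:
  Word 1: 'slow'
  Word 2: 'key'
  Word 3: 'doctor'
  Word 4: 'slowly'
  Word 5: 'artist'
  Word 6: 'river'
  Word 7: 'farmer'
  Word 8: 'fish'
  Word 9: 'sold'
  Word 10: 'small'
Total words: 10

10


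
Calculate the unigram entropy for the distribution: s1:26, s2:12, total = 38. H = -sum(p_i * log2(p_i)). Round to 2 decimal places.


Computing entropy H = -sum(p_i * log2(p_i)):
  s1: p = 26/38 = 0.6842, -p*log2(p) = 0.3746
  s2: p = 12/38 = 0.3158, -p*log2(p) = 0.5251
H = sum of terms = 0.8997
Rounded to 2 decimals: 0.90

0.90


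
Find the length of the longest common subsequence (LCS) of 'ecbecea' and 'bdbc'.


DP table for LCS of 'ecbecea' and 'bdbc':
       b  d  b  c
    0  0  0  0  0
  e 0  0  0  0  0
  c 0  0  0  0  1
  b 0  1  1  1  1
  e 0  1  1  1  1
  c 0  1  1  1  2
  e 0  1  1  1  2
  a 0  1  1  1  2
LCS: 'bc'
LCS length = 2

2


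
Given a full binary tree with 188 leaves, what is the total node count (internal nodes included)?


Leaf nodes (terminals): 188
Internal nodes = n - 1 = 188 - 1 = 187
Total = leaves + internal = 188 + 187 = 375

375


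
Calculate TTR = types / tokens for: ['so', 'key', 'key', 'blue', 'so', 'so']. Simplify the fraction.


Tokens: 6
Unique types: ('blue', 'key', 'so') = 3
TTR = 3/6
Simplify: divide both by 3 -> 1/2
TTR = 1/2

1/2


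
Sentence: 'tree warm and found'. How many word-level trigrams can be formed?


Word trigrams from [4] words:
  Trigram 1: (tree warm and)
  Trigram 2: (warm and found)
Total word trigrams: 4 - 2 = 2

2


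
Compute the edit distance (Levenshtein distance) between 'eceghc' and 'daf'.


Building DP table for s1='eceghc' (len 6) and s2='daf' (len 3):
       d  a  f
    0  1  2  3
  e 1  1  2  3
  c 2  2  2  3
  e 3  3  3  3
  g 4  4  4  4
  h 5  5  5  5
  c 6  6  6  6
Edit distance = dp[6][3] = 6

6


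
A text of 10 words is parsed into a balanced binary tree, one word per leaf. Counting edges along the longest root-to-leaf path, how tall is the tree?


In a balanced binary tree with n leaves the deepest leaf is ceil(log2(n)) edges below the root.
log2(10) = 3.3219
ceil(3.3219) = 4
height (edges) = 4

4


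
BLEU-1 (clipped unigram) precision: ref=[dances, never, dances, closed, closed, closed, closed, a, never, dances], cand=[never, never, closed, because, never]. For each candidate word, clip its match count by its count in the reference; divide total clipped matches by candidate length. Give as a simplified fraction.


Reference word counts: {'a': 1, 'closed': 4, 'dances': 3, 'never': 2}
Checking each candidate word (with clipping):
  'never' -> in reference (ref count 2, used 1/2) -> match (matches: 1)
  'never' -> in reference (ref count 2, used 2/2) -> match (matches: 2)
  'closed' -> in reference (ref count 4, used 1/4) -> match (matches: 3)
  'because' -> not in reference -> no match (matches: 3)
  'never' -> ref count 2 already used up (2/2) -> clipped, no match (matches: 3)
Clipped matches: 3, Candidate length: 5
Precision = 3/5

3/5


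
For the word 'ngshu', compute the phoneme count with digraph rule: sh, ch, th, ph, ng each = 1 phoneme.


Parsing 'ngshu' greedily, digraphs first:
  'ng' -> digraph (1 consonant phoneme) (phonemes so far: 1)
  'sh' -> digraph (1 consonant phoneme) (phonemes so far: 2)
  'u' -> vowel phoneme (phonemes so far: 3)
Total phonemes: 3

3
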